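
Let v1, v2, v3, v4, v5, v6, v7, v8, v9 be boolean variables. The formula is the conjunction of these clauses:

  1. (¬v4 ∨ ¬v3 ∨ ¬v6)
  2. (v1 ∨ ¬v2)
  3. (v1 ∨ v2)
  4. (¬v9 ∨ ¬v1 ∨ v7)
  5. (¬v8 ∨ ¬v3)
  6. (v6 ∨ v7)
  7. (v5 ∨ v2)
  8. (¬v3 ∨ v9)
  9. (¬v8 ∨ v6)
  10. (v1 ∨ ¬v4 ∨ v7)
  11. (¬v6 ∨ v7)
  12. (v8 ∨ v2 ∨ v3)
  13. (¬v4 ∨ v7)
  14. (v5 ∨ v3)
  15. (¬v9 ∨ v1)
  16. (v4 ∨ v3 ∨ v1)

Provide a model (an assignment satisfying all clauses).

v1 = True, v2 = False, v3 = False, v4 = True, v5 = True, v6 = True, v7 = True, v8 = True, v9 = True

Pure literal: v5 appears only positively; assign v5 = True.
v7 occurs only positively in the remaining clauses — set v7 = True.
Set v1 = True and propagate.
Set v2 = False and propagate.
Set v3 = False and propagate.
  then v8 is forced to True.
  then v6 is forced to True.
v4, v9 are now unconstrained; take v4 = True, v9 = True.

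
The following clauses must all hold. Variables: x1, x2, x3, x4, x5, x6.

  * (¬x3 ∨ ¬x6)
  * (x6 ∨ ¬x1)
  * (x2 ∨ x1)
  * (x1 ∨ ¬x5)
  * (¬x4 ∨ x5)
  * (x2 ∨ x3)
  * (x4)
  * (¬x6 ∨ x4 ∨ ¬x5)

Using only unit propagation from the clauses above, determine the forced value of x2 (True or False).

Unit clause (x4) sets x4 = True.
(x5 ∨ ¬x4): since x4 = True, the clause reduces to (x5). x5 = True.
From (x1 ∨ ¬x5) and x5 = True: x1 = True.
From (¬x1 ∨ x6) and x1 = True: x6 = True.
(¬x6 ∨ ¬x3): since x6 = True, the clause reduces to (¬x3). x3 = False.
From (x3 ∨ x2) and x3 = False: x2 = True.

True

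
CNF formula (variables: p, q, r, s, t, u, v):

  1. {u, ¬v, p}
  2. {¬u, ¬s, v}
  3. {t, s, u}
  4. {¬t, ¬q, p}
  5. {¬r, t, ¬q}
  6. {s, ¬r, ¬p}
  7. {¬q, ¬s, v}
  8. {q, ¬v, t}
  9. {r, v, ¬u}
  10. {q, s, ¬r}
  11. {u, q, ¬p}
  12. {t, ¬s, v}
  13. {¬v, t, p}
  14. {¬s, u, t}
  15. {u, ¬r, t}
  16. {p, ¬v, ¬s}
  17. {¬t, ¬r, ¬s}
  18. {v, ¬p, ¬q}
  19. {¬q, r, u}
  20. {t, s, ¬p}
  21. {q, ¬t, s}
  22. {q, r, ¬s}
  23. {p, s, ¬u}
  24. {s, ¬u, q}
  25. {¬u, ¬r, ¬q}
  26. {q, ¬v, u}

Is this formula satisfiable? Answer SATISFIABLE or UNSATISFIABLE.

SATISFIABLE

Branch on p: take p = True.
Branch on q: take q = True.
  then v is forced to True.
Try r = False.
  then u is forced to True.
The remaining clauses are satisfied by s = False, t = True.
Every clause has at least one true literal under this assignment.
So p=True, q=True, r=False, s=False, t=True, u=True, v=True is a satisfying assignment.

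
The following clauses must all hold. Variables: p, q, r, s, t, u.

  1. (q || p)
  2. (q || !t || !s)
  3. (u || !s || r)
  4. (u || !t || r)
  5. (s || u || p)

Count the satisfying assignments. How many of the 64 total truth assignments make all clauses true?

33

Split on s, then u.
  s=T, u=T: r free; 5 ways for (p,q,t) × 2^1 = 10.
  s=T, u=F: 5 of the 16 assignments to (p,q,r,t) work.
  s=F, u=T: r, t free; 3 ways for (p,q) × 2^2 = 12.
  s=F, u=F: q free; 3 ways for (p,r,t) × 2^1 = 6.
Total: 10 + 5 + 12 + 6 = 33.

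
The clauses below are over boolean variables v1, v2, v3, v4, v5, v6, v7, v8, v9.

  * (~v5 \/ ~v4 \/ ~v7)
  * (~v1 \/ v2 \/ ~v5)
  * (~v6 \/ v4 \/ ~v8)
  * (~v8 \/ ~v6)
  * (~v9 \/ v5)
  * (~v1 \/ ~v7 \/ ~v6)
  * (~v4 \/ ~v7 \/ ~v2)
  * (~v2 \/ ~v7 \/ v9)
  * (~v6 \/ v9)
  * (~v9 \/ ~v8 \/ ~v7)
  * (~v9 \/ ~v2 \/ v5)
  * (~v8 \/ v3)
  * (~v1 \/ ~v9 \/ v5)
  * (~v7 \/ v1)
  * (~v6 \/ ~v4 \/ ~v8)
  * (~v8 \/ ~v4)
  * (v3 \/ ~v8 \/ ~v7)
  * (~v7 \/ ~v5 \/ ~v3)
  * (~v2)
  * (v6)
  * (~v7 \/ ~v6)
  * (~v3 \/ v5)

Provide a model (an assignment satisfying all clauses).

Unit propagation: (~v2) forces v2 = False.
The clause (v6) is unit: v6 must be True.
Unit propagation: (~v8) forces v8 = False.
(v9) is a unit clause, so v9 = True.
(v5) is a unit clause, so v5 = True.
Unit propagation: (~v1) forces v1 = False.
The clause (~v7) is unit: v7 must be False.
v3, v4 are now unconstrained; take v3 = False, v4 = True.
Check each clause:
  1. (~v7 \/ ~v5 \/ ~v4) — ~v7 is true.
  2. (~v1 \/ v2 \/ ~v5) — ~v1 is true.
  3. (~v8 \/ v4 \/ ~v6) — ~v8 is true.
  4. (~v6 \/ ~v8) — ~v8 is true.
  5. (v5 \/ ~v9) — v5 is true.
  6. (~v1 \/ ~v7 \/ ~v6) — ~v7 is true.
  7. (~v7 \/ ~v4 \/ ~v2) — ~v7 is true.
  8. (~v7 \/ ~v2 \/ v9) — v9 is true.
  9. (v9 \/ ~v6) — v9 is true.
  10. (~v8 \/ ~v7 \/ ~v9) — ~v8 is true.
  11. (~v2 \/ ~v9 \/ v5) — v5 is true.
  12. (v3 \/ ~v8) — ~v8 is true.
  13. (~v9 \/ v5 \/ ~v1) — v5 is true.
  14. (v1 \/ ~v7) — ~v7 is true.
  15. (~v4 \/ ~v8 \/ ~v6) — ~v8 is true.
  16. (~v4 \/ ~v8) — ~v8 is true.
  17. (v3 \/ ~v8 \/ ~v7) — ~v8 is true.
  18. (~v3 \/ ~v7 \/ ~v5) — ~v7 is true.
  19. (~v2) — ~v2 is true.
  20. (v6) — v6 is true.
  21. (~v6 \/ ~v7) — ~v7 is true.
  22. (~v3 \/ v5) — ~v3 is true.

v1=False, v2=False, v3=False, v4=True, v5=True, v6=True, v7=False, v8=False, v9=True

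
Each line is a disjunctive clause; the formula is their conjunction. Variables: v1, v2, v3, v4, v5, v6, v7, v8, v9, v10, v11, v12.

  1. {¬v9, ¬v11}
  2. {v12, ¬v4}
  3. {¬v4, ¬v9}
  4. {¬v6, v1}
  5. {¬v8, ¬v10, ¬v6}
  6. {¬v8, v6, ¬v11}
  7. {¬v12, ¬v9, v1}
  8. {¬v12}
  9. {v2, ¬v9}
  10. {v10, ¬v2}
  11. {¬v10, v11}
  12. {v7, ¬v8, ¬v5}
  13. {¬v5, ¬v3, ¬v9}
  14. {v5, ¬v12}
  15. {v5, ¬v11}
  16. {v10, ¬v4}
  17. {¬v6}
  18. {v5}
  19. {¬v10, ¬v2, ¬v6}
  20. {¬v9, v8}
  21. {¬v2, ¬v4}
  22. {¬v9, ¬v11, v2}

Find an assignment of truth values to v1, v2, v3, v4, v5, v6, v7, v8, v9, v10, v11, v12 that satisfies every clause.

v1 = F, v2 = F, v3 = T, v4 = F, v5 = T, v6 = F, v7 = T, v8 = T, v9 = F, v10 = F, v11 = F, v12 = F

(¬v12) is a unit clause, so v12 = False.
The clause (¬v4) is unit: v4 must be False.
Unit propagation: (¬v6) forces v6 = False.
The clause (v5) is unit: v5 must be True.
Pure literal: v7 appears only positively; assign v7 = True.
v9 occurs only negated in the remaining clauses — set v9 = False.
Branch on v2: take v2 = False.
Branch on v8: take v8 = True.
  then v11 is forced to False.
  then v10 is forced to False.
v1, v3 are now unconstrained; take v1 = False, v3 = True.
Every clause has at least one true literal under this assignment.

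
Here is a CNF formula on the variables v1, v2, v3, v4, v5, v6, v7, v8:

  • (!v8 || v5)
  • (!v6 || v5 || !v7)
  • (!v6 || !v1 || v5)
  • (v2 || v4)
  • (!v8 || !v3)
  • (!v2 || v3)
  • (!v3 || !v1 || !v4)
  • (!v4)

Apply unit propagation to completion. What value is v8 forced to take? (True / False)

Unit clause (!v4) sets v4 = False.
(v4 || v2): since v4 = False, the clause reduces to (v2). v2 = True.
In (!v2 || v3), !v2 is now false; v3 must hold, so v3 = True.
From (!v8 || !v3) and v3 = True: v8 = False.

False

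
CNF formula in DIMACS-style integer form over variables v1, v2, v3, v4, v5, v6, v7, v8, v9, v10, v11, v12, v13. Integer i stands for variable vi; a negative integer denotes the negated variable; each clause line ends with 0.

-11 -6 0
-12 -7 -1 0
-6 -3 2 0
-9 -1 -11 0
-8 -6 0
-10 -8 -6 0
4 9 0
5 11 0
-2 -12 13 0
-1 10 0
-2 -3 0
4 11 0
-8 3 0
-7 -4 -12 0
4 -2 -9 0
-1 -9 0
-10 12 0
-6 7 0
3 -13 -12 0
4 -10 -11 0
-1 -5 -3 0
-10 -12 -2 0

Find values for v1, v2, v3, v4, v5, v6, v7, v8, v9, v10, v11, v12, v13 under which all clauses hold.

v1=False  v2=False  v3=True  v4=False  v5=True  v6=False  v7=True  v8=False  v9=True  v10=False  v11=True  v12=False  v13=False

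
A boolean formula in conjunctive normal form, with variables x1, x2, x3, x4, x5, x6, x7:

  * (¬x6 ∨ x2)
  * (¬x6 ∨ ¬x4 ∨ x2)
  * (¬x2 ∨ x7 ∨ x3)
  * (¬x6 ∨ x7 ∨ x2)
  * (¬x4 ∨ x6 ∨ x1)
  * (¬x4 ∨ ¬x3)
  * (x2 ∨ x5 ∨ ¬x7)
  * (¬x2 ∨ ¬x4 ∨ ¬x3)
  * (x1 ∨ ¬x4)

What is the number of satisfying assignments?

Split on x2, then x4.
  x2=1, x4=1: remaining (x1,x3,x5,x6,x7) ∈ {(1,0,0,0,1); (1,0,0,1,1); (1,0,1,0,1); (1,0,1,1,1)} — 4.
  x2=1, x4=0: x1, x5, x6 free; 3 ways for (x3,x7) × 2^3 = 24.
  x2=0, x4=1: remaining (x1,x3,x5,x6,x7) ∈ {(1,0,0,0,0); (1,0,1,0,0); (1,0,1,0,1)} — 3.
  x2=0, x4=0: x1, x3 free; 3 ways for (x5,x6,x7) × 2^2 = 12.
Total: 4 + 24 + 3 + 12 = 43.

43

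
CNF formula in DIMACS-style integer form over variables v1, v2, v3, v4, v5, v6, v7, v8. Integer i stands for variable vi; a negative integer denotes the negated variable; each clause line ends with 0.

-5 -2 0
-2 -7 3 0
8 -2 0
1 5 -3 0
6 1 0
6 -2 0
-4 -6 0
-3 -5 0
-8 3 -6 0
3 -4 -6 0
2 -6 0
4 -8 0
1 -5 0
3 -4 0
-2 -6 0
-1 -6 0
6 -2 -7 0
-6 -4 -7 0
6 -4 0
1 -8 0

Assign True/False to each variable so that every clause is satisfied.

v1=T, v2=F, v3=F, v4=F, v5=F, v6=F, v7=T, v8=F

Set v1 = True and propagate.
  then v6 is forced to False.
  then v2 is forced to False.
  then v4 is forced to False.
  then v8 is forced to False.
Try v3 = False.
v5, v7 are now unconstrained; take v5 = False, v7 = True.
Every clause has at least one true literal under this assignment.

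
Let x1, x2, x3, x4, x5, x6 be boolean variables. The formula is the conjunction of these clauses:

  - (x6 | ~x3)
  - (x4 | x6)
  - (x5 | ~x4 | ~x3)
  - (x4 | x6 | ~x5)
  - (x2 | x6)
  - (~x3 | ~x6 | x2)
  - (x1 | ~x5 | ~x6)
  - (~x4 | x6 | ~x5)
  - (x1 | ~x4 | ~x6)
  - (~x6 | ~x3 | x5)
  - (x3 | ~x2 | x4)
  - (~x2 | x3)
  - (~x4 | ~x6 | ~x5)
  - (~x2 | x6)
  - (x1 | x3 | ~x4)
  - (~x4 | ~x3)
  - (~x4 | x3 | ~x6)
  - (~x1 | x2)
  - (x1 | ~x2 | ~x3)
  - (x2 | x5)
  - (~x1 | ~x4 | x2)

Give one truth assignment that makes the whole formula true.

Branch on x1: take x1 = True.
  then x2 is forced to True.
  then x3 is forced to True.
  then x6 is forced to True.
  then x5 is forced to True.
  then x4 is forced to False.
Every clause has at least one true literal under this assignment.

x1 = 1  x2 = 1  x3 = 1  x4 = 0  x5 = 1  x6 = 1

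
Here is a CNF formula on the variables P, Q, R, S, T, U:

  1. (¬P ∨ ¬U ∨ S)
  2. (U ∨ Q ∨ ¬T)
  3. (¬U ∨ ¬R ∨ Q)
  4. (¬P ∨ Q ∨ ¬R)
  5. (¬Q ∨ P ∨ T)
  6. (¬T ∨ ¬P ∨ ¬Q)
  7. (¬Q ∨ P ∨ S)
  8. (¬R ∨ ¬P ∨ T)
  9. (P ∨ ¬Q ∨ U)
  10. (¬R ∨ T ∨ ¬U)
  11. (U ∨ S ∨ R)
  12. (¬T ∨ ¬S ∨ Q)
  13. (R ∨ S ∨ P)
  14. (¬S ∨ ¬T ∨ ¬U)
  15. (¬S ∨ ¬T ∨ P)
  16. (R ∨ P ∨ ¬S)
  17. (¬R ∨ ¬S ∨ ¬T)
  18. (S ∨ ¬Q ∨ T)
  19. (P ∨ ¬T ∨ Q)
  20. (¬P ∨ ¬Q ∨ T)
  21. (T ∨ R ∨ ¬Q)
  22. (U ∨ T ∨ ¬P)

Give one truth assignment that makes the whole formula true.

P=T  Q=F  R=F  S=T  T=F  U=T

Check each clause:
  1. (S ∨ ¬P ∨ ¬U) — S is true.
  2. (¬T ∨ U ∨ Q) — ¬T is true.
  3. (¬U ∨ Q ∨ ¬R) — ¬R is true.
  4. (Q ∨ ¬P ∨ ¬R) — ¬R is true.
  5. (¬Q ∨ P ∨ T) — P is true.
  6. (¬Q ∨ ¬P ∨ ¬T) — ¬T is true.
  7. (P ∨ ¬Q ∨ S) — P is true.
  8. (¬P ∨ T ∨ ¬R) — ¬R is true.
  9. (P ∨ U ∨ ¬Q) — P is true.
  10. (¬U ∨ ¬R ∨ T) — ¬R is true.
  11. (U ∨ R ∨ S) — S is true.
  12. (Q ∨ ¬S ∨ ¬T) — ¬T is true.
  13. (R ∨ P ∨ S) — P is true.
  14. (¬U ∨ ¬T ∨ ¬S) — ¬T is true.
  15. (¬T ∨ P ∨ ¬S) — P is true.
  16. (P ∨ ¬S ∨ R) — P is true.
  17. (¬T ∨ ¬R ∨ ¬S) — ¬T is true.
  18. (T ∨ S ∨ ¬Q) — S is true.
  19. (Q ∨ P ∨ ¬T) — P is true.
  20. (¬P ∨ T ∨ ¬Q) — ¬Q is true.
  21. (R ∨ ¬Q ∨ T) — ¬Q is true.
  22. (U ∨ T ∨ ¬P) — U is true.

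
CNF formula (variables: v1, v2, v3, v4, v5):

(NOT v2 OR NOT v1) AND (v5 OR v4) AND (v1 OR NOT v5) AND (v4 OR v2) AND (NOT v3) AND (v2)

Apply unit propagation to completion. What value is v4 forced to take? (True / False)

(NOT v3) stands alone — v3 = False.
Unit clause (v2) sets v2 = True.
From (NOT v2 OR NOT v1) and v2 = True: v1 = False.
From (NOT v5 OR v1) and v1 = False: v5 = False.
In (v4 OR v5), v5 is now false; v4 must hold, so v4 = True.

True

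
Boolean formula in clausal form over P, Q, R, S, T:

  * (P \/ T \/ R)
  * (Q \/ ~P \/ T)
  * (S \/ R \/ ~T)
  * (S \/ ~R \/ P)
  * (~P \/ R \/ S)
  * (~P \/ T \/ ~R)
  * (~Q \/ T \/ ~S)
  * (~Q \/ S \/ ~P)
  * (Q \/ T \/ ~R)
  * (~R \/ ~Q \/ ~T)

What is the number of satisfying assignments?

7

Satisfying assignments:
  P=0 Q=0 R=0 S=1 T=1
  P=0 Q=0 R=1 S=1 T=1
  P=0 Q=1 R=0 S=1 T=1
  P=1 Q=0 R=0 S=1 T=1
  P=1 Q=0 R=1 S=0 T=1
  P=1 Q=0 R=1 S=1 T=1
  P=1 Q=1 R=0 S=1 T=1
Count: 7.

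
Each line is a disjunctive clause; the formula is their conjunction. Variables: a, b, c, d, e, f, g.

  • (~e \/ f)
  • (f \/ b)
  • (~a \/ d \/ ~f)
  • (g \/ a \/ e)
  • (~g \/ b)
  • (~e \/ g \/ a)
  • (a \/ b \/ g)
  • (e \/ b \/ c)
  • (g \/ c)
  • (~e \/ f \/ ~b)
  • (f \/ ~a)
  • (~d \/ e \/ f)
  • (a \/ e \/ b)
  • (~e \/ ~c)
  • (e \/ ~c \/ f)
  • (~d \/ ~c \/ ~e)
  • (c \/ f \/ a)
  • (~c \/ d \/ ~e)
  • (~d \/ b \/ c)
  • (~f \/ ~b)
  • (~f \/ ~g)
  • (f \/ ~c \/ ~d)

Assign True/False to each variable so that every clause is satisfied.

a=T, b=F, c=T, d=T, e=F, f=T, g=F

Set a = True and propagate.
  then f is forced to True.
  then d is forced to True.
  then b is forced to False.
  then g is forced to False.
  then c is forced to True.
  then e is forced to False.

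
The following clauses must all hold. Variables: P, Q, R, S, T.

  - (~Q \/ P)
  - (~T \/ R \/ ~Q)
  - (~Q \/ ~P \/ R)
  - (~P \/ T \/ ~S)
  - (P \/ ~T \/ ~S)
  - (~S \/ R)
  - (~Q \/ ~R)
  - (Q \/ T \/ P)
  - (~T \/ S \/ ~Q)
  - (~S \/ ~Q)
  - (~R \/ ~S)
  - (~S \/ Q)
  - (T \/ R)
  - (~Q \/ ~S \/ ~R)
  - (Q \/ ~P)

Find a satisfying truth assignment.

P = F, Q = F, R = T, S = F, T = T

Branch on P: take P = False.
  then Q is forced to False.
  then T is forced to True.
  then S is forced to False.
R is now unconstrained; take R = True.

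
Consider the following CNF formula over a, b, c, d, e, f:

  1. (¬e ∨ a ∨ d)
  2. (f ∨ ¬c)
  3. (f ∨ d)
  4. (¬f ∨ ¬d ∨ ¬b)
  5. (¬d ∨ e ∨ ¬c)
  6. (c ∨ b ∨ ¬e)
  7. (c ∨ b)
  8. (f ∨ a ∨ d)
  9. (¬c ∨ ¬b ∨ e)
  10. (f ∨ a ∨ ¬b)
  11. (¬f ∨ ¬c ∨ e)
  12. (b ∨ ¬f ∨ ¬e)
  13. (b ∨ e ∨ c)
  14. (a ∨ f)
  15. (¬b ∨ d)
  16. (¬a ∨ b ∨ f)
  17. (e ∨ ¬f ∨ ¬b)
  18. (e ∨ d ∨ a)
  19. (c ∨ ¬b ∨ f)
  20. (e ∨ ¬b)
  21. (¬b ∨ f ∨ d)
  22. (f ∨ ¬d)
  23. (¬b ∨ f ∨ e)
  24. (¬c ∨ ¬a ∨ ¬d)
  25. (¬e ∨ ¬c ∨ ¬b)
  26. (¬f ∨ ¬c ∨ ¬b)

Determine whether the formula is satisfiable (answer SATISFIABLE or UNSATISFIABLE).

UNSATISFIABLE

b = True:
  propagation gives d=True, f=False; an empty clause results — contradiction.
b = False:
  propagation gives c=True, f=True, e=True; an empty clause results — contradiction.
Every branch closes, so no satisfying assignment exists.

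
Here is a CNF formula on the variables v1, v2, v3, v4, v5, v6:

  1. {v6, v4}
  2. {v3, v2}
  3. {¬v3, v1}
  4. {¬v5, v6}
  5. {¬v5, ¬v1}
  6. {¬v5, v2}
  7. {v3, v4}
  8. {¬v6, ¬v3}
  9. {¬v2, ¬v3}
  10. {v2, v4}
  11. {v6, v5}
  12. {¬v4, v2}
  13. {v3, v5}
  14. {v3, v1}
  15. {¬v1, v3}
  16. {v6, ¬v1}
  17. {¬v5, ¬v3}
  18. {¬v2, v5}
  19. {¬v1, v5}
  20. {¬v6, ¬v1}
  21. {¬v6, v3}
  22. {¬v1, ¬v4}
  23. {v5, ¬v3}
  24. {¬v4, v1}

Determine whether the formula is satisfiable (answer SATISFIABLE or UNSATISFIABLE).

UNSATISFIABLE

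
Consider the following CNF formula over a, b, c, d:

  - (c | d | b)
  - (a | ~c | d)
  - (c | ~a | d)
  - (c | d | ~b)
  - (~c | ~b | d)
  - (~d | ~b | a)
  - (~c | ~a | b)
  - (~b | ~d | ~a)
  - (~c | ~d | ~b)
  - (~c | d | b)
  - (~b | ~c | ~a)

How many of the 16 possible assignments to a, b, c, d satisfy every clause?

The models are:
  a=0 b=0 c=0 d=1
  a=0 b=0 c=1 d=1
  a=1 b=0 c=0 d=1
That's 3 in total.

3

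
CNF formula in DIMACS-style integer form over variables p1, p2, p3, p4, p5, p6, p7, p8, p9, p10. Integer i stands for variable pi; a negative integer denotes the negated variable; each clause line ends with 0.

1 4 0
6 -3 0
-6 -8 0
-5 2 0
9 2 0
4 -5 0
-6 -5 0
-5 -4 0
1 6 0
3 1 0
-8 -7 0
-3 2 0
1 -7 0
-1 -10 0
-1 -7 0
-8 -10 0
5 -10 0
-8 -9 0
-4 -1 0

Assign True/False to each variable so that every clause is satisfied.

p2 occurs only positively in the remaining clauses — set p2 = True.
p7 occurs only negated in the remaining clauses — set p7 = False.
Branch on p1: take p1 = True.
  then p10 is forced to False.
  then p4 is forced to False.
  then p5 is forced to False.
Try p3 = False.
The remaining clauses are satisfied by p6 = False, p8 = True, p9 = False.

p1=True, p2=True, p3=False, p4=False, p5=False, p6=False, p7=False, p8=True, p9=False, p10=False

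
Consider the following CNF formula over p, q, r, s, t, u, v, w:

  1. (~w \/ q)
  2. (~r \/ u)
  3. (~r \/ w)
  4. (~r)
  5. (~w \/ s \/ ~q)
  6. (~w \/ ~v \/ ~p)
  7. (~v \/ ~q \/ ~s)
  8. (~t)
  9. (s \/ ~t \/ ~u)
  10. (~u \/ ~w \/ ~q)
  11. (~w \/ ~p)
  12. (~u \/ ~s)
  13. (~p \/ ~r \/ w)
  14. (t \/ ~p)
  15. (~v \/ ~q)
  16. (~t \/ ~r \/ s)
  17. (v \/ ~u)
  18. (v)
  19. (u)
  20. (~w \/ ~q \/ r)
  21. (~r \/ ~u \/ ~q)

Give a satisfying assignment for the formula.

p = False, q = False, r = False, s = False, t = False, u = True, v = True, w = False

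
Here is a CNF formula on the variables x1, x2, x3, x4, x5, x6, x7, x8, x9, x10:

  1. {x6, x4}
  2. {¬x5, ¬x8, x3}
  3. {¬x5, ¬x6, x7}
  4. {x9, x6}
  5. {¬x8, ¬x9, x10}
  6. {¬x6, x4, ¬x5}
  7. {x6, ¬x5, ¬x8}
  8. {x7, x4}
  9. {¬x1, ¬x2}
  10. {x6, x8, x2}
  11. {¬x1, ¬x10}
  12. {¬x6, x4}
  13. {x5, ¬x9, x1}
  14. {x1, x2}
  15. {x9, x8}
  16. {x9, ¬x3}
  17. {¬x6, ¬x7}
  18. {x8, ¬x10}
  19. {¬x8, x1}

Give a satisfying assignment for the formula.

x1=F, x2=T, x3=T, x4=T, x5=T, x6=F, x7=T, x8=F, x9=T, x10=F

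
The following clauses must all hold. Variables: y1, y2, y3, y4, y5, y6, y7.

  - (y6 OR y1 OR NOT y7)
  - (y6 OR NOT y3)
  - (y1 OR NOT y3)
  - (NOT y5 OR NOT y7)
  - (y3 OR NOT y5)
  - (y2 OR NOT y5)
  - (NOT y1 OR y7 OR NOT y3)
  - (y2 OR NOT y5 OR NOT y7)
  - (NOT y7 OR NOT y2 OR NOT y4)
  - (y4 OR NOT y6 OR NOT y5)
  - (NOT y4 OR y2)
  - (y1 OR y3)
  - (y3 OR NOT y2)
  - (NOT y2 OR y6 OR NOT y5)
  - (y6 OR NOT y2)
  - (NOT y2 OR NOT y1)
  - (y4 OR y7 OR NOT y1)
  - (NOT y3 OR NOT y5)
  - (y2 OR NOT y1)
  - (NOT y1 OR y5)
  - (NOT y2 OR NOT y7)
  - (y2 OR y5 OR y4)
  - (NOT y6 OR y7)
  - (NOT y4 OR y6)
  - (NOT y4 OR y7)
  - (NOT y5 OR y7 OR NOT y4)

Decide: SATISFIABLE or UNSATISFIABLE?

y2 = True:
  propagation gives y3=True, y6=True, y1=True; an empty clause results — contradiction.
y2 = False:
  propagation gives y5=False, y4=False; an empty clause results — contradiction.
Every branch closes, so no satisfying assignment exists.

UNSATISFIABLE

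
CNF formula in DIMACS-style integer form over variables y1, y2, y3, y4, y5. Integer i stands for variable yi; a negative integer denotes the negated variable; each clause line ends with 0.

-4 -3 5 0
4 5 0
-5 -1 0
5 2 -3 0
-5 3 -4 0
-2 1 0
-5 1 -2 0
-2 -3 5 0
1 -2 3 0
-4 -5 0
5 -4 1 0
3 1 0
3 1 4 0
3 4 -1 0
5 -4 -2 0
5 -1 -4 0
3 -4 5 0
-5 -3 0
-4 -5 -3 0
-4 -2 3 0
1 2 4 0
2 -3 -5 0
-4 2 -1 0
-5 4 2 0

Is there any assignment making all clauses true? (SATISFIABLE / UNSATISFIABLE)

UNSATISFIABLE

y5 = True:
  propagation gives y1=False, y2=False, y4=False; an empty clause results — contradiction.
y5 = False:
  propagation gives y4=True, y3=False; an empty clause results — contradiction.
Every branch closes, so no satisfying assignment exists.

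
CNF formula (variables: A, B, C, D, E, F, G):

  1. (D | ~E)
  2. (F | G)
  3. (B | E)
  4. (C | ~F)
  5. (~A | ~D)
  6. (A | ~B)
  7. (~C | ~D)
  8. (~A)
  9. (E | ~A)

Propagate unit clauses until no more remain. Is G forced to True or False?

True

Unit clause (~A) sets A = False.
From (A | ~B) and A = False: B = False.
From (E | B) and B = False: E = True.
From (~E | D) and E = True: D = True.
(~D | ~C): since D = True, the clause reduces to (~C). C = False.
(~F | C): since C = False, the clause reduces to (~F). F = False.
In (G | F), F is now false; G must hold, so G = True.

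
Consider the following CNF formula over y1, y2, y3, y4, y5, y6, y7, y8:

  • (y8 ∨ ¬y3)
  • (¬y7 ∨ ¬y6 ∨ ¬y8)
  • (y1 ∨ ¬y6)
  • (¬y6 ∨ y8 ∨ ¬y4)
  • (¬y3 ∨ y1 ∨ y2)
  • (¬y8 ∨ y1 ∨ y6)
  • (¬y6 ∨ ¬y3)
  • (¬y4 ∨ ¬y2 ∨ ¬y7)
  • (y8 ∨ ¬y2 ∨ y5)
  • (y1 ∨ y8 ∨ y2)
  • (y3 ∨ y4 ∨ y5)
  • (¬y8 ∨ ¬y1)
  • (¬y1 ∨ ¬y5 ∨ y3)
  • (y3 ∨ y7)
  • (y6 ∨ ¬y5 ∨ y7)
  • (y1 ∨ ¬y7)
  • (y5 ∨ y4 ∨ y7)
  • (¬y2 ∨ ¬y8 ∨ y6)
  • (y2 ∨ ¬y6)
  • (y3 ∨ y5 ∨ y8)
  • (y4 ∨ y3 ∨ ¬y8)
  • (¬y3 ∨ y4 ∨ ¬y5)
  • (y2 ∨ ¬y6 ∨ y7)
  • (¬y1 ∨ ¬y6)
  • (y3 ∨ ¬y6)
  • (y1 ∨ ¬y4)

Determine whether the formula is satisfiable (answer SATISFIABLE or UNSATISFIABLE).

y6 = True:
  propagation gives y1=True; an empty clause results — contradiction.
y6 = False:
  y3 = True:
    propagation gives y8=True, y1=True; an empty clause results — contradiction.
  y3 = False:
    propagation gives y7=True, y1=True, y8=False, y5=False; an empty clause results — contradiction.
Every branch closes, so no satisfying assignment exists.

UNSATISFIABLE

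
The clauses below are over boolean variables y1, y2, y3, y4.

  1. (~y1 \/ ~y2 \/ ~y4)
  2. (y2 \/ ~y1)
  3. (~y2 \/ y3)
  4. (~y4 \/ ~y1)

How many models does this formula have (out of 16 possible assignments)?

7

Satisfying assignments:
  y1=F y2=F y3=F y4=F
  y1=F y2=F y3=F y4=T
  y1=F y2=F y3=T y4=F
  y1=F y2=F y3=T y4=T
  y1=F y2=T y3=T y4=F
  y1=F y2=T y3=T y4=T
  y1=T y2=T y3=T y4=F
Count: 7.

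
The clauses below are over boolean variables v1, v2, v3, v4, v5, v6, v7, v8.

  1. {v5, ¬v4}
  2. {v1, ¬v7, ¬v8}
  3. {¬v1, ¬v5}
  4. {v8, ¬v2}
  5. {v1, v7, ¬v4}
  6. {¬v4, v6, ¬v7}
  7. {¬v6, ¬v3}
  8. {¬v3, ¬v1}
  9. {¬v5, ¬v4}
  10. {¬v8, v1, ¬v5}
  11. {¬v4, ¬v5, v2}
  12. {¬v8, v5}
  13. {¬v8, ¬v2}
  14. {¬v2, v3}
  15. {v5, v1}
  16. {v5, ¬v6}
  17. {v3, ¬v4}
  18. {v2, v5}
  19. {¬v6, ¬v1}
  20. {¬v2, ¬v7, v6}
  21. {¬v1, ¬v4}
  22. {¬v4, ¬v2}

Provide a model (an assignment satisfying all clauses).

v1 = F, v2 = F, v3 = F, v4 = F, v5 = T, v6 = F, v7 = F, v8 = F

Pure literal: v4 appears only negated; assign v4 = False.
Set v1 = False and propagate.
  then v5 is forced to True.
  then v8 is forced to False.
  then v2 is forced to False.
The remaining clauses are satisfied by v3 = False, v6 = False, v7 = False.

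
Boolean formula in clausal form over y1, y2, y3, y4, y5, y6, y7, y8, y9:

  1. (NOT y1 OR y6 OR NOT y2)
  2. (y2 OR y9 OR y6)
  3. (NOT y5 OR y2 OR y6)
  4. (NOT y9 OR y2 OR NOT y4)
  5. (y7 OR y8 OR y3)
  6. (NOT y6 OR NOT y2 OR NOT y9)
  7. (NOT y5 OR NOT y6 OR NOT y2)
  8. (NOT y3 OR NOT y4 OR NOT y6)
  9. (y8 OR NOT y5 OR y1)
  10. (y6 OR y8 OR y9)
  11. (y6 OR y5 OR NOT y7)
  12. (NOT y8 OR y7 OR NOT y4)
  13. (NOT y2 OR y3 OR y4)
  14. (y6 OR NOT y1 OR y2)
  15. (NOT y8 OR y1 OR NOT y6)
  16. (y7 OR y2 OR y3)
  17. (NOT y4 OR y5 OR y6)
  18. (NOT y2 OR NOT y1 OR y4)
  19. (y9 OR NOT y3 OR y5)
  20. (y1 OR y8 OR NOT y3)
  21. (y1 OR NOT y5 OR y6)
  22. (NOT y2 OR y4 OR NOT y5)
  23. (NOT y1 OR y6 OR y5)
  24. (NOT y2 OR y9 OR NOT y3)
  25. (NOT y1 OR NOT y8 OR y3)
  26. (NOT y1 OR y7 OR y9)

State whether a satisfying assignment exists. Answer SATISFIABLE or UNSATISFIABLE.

Set y1 = True and propagate.
The remaining clauses are satisfied by y2 = False, y3 = False, y4 = True, y5 = False, y6 = True, y7 = True, y8 = False, y9 = False.
So y1=T, y2=F, y3=F, y4=T, y5=F, y6=T, y7=T, y8=F, y9=F is a satisfying assignment.

SATISFIABLE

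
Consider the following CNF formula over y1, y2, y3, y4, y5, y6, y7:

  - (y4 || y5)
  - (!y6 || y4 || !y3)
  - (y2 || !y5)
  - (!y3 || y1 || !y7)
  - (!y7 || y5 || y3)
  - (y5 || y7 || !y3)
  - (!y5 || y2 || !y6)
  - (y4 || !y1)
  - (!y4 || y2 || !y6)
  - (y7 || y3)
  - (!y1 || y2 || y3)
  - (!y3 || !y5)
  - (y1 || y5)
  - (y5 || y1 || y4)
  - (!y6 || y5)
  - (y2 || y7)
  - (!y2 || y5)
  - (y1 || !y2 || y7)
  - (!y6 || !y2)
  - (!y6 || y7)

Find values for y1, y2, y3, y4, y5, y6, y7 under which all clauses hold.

y6 occurs only negated in the remaining clauses — set y6 = False.
Set y1 = True and propagate.
  then y4 is forced to True.
For the remaining variables, y2 = True, y3 = False, y5 = True, y7 = True works.
Every clause has at least one true literal under this assignment.

y1 = True, y2 = True, y3 = False, y4 = True, y5 = True, y6 = False, y7 = True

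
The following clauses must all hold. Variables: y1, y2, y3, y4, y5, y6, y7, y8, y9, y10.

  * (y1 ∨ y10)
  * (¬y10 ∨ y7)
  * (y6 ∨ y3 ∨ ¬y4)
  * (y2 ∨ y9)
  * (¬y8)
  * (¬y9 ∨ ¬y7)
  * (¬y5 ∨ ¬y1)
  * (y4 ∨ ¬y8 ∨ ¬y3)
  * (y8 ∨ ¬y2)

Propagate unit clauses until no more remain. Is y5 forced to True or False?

Unit clause (¬y8) sets y8 = False.
(¬y2 ∨ y8) with y8 = False leaves only ¬y2, so y2 = False.
From (y9 ∨ y2) and y2 = False: y9 = True.
(¬y9 ∨ ¬y7) with y9 = True leaves only ¬y7, so y7 = False.
(y7 ∨ ¬y10): since y7 = False, the clause reduces to (¬y10). y10 = False.
(y10 ∨ y1): since y10 = False, the clause reduces to (y1). y1 = True.
(¬y1 ∨ ¬y5) with y1 = True leaves only ¬y5, so y5 = False.

False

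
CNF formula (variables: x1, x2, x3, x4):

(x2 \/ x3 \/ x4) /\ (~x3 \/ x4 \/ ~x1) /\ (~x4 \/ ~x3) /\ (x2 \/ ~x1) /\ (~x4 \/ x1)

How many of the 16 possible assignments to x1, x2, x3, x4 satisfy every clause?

5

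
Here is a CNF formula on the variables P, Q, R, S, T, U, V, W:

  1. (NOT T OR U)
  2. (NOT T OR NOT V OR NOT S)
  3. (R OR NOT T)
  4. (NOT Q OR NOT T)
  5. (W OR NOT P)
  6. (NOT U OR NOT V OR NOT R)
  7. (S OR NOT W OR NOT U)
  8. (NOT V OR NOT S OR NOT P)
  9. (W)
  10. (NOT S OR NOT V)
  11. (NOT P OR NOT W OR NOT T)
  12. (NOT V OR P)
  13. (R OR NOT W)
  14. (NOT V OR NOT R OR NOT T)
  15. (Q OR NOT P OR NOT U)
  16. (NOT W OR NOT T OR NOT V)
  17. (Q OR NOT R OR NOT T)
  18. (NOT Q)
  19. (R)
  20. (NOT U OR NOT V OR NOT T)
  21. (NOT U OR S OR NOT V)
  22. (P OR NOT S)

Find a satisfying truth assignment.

P = 1  Q = 0  R = 1  S = 1  T = 0  U = 0  V = 0  W = 1

(W) is a unit clause, so W = True.
(R) is a unit clause, so R = True.
Unit propagation: (NOT Q) forces Q = False.
(NOT T) is a unit clause, so T = False.
Pure literal: U appears only negated; assign U = False.
V occurs only negated in the remaining clauses — set V = False.
Set P = True and propagate.
S is now unconstrained; take S = True.
Every clause has at least one true literal under this assignment.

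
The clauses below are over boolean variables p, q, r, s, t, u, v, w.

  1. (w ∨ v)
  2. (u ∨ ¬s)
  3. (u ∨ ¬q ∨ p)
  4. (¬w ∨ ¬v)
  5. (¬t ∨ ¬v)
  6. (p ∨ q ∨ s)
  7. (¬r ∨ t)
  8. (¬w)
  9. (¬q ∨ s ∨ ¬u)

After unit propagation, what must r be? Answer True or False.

False

Unit clause (¬w) sets w = False.
(v ∨ w) with w = False leaves only v, so v = True.
In (¬v ∨ ¬t), ¬v is now false; ¬t must hold, so t = False.
In (¬r ∨ t), t is now false; ¬r must hold, so r = False.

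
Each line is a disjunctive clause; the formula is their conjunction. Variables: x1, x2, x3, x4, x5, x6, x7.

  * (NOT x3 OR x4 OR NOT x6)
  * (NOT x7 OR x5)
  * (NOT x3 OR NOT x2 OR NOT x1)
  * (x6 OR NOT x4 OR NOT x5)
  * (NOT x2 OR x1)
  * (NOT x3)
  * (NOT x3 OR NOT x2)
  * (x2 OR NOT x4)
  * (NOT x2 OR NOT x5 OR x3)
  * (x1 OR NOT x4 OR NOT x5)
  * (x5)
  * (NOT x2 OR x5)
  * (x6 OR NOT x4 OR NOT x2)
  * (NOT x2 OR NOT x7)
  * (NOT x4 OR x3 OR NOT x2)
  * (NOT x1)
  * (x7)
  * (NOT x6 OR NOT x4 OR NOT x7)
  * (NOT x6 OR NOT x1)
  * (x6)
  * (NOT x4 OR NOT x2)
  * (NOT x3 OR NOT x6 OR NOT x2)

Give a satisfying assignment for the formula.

x1=F  x2=F  x3=F  x4=F  x5=T  x6=T  x7=T

Check each clause:
  1. (NOT x3 OR NOT x6 OR x4) — NOT x3 is true.
  2. (x5 OR NOT x7) — x5 is true.
  3. (NOT x2 OR NOT x1 OR NOT x3) — NOT x3 is true.
  4. (NOT x5 OR x6 OR NOT x4) — NOT x4 is true.
  5. (x1 OR NOT x2) — NOT x2 is true.
  6. (NOT x3) — NOT x3 is true.
  7. (NOT x2 OR NOT x3) — NOT x3 is true.
  8. (x2 OR NOT x4) — NOT x4 is true.
  9. (NOT x2 OR x3 OR NOT x5) — NOT x2 is true.
  10. (x1 OR NOT x5 OR NOT x4) — NOT x4 is true.
  11. (x5) — x5 is true.
  12. (NOT x2 OR x5) — x5 is true.
  13. (x6 OR NOT x4 OR NOT x2) — NOT x4 is true.
  14. (NOT x7 OR NOT x2) — NOT x2 is true.
  15. (NOT x2 OR x3 OR NOT x4) — NOT x4 is true.
  16. (NOT x1) — NOT x1 is true.
  17. (x7) — x7 is true.
  18. (NOT x4 OR NOT x6 OR NOT x7) — NOT x4 is true.
  19. (NOT x6 OR NOT x1) — NOT x1 is true.
  20. (x6) — x6 is true.
  21. (NOT x2 OR NOT x4) — NOT x4 is true.
  22. (NOT x3 OR NOT x6 OR NOT x2) — NOT x3 is true.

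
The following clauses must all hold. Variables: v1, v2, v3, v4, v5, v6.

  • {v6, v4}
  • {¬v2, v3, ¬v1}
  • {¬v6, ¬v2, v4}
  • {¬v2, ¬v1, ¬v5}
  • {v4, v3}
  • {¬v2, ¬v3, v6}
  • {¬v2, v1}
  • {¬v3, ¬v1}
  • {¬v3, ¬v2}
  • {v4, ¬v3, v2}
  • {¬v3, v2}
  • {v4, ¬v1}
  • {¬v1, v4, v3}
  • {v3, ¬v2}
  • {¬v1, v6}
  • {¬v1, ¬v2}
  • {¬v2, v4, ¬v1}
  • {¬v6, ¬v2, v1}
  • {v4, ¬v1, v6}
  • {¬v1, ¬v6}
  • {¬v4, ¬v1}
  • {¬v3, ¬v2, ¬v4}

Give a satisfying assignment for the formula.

v1 = F  v2 = F  v3 = F  v4 = T  v5 = F  v6 = T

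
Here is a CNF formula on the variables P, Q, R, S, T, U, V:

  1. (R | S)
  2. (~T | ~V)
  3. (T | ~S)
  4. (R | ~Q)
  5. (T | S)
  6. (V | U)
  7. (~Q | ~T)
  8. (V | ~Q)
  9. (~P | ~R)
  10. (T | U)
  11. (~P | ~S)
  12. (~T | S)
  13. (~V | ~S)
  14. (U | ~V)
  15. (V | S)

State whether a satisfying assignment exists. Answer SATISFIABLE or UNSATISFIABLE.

Pure literal: P appears only negated; assign P = False.
Pure literal: Q appears only negated; assign Q = False.
Branch on R: take R = True.
Try S = True.
  then T is forced to True.
  then V is forced to False.
  then U is forced to True.
Every clause has at least one true literal under this assignment.
So P=False, Q=False, R=True, S=True, T=True, U=True, V=False is a satisfying assignment.

SATISFIABLE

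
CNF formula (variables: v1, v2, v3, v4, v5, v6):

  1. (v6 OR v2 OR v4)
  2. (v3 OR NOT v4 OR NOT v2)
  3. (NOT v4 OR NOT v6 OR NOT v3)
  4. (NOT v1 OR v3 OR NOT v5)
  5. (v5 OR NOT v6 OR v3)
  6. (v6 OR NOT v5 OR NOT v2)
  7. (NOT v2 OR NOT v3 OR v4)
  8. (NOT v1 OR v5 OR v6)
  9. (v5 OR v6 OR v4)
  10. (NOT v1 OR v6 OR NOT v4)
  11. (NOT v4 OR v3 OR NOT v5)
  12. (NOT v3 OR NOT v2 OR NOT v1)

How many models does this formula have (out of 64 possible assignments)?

Split on v3, then v4.
  v3=1, v4=1: remaining (v1,v2,v5,v6) ∈ {(0,0,0,0); (0,0,1,0); (0,1,0,0)} — 3.
  v3=1, v4=0: remaining (v1,v2,v5,v6) ∈ {(0,0,0,1); (0,0,1,1); (1,0,0,1); (1,0,1,1)} — 4.
  v3=0, v4=1: remaining (v1,v2,v5,v6) ∈ {(0,0,0,0)} — 1.
  v3=0, v4=0: remaining (v1,v2,v5,v6) ∈ {(0,0,1,1); (0,1,1,1)} — 2.
Total: 3 + 4 + 1 + 2 = 10.

10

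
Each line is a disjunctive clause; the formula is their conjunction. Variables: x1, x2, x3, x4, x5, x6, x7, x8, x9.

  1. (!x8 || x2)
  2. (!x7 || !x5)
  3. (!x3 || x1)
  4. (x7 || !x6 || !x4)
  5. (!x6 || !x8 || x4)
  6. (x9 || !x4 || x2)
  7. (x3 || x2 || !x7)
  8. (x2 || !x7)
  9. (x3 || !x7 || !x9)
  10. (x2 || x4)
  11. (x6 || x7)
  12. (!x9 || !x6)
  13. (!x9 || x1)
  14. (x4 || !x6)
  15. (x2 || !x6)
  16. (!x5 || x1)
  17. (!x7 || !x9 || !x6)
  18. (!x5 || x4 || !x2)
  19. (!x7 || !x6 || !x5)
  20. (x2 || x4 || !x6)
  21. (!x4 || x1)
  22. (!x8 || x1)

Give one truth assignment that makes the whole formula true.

x1=T, x2=T, x3=T, x4=F, x5=F, x6=F, x7=T, x8=T, x9=T

Check each clause:
  1. (x2 || !x8) — x2 is true.
  2. (!x7 || !x5) — !x5 is true.
  3. (x1 || !x3) — x1 is true.
  4. (!x4 || !x6 || x7) — !x6 is true.
  5. (!x8 || x4 || !x6) — !x6 is true.
  6. (x2 || !x4 || x9) — x9 is true.
  7. (!x7 || x3 || x2) — x2 is true.
  8. (!x7 || x2) — x2 is true.
  9. (!x9 || !x7 || x3) — x3 is true.
  10. (x2 || x4) — x2 is true.
  11. (x6 || x7) — x7 is true.
  12. (!x6 || !x9) — !x6 is true.
  13. (x1 || !x9) — x1 is true.
  14. (x4 || !x6) — !x6 is true.
  15. (x2 || !x6) — x2 is true.
  16. (x1 || !x5) — x1 is true.
  17. (!x9 || !x6 || !x7) — !x6 is true.
  18. (!x5 || !x2 || x4) — !x5 is true.
  19. (!x5 || !x7 || !x6) — !x6 is true.
  20. (!x6 || x4 || x2) — !x6 is true.
  21. (!x4 || x1) — x1 is true.
  22. (!x8 || x1) — x1 is true.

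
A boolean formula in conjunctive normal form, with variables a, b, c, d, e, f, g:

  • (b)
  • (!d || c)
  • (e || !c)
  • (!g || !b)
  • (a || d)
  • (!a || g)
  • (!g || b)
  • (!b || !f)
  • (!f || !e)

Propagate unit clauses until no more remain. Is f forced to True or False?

False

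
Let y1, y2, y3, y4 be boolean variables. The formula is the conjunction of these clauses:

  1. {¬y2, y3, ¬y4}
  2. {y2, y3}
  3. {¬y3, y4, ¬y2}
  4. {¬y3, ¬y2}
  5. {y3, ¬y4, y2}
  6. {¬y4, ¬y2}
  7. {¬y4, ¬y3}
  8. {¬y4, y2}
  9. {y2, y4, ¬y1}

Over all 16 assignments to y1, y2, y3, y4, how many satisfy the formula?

The models are:
  y1=F y2=F y3=T y4=F
  y1=F y2=T y3=F y4=F
  y1=T y2=T y3=F y4=F
That's 3 in total.

3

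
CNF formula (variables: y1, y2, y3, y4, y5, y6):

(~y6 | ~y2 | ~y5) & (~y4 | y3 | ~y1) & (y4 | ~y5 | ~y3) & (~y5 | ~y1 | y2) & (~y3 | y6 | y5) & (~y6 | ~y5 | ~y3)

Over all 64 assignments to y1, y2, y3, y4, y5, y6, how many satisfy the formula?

Case analysis on y5 and y3:
  y5=T, y3=T: remaining (y1,y2,y4,y6) ∈ {(F,F,T,F); (F,T,T,F); (T,T,T,F)} — 3.
  y5=T, y3=F: 7 of the 16 assignments to (y1,y2,y4,y6) work.
  y5=F, y3=T: forces y6=T; y1, y2, y4 free → 2^3 = 8.
  y5=F, y3=F: y2, y6 free; 3 ways for (y1,y4) × 2^2 = 12.
Total: 3 + 7 + 8 + 12 = 30.

30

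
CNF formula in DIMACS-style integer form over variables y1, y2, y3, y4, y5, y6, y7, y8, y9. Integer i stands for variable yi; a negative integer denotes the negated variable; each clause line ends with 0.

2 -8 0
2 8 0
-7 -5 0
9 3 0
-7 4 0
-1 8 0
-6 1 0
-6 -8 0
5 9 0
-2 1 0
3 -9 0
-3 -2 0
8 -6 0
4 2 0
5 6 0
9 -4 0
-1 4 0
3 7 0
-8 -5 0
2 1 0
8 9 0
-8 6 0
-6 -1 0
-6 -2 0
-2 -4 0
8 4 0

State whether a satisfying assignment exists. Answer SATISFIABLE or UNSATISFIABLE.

UNSATISFIABLE

y8 = True:
  propagation gives y2=True, y6=False; an empty clause results — contradiction.
y8 = False:
  propagation gives y2=True, y1=False; an empty clause results — contradiction.
Every branch closes, so no satisfying assignment exists.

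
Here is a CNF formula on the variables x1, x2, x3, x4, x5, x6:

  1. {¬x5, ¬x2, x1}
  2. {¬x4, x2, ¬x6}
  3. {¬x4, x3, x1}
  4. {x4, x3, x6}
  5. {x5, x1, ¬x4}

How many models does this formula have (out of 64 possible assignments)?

Case analysis on x4 and x1:
  x4=T, x1=T: x3, x5 free; 3 ways for (x2,x6) × 2^2 = 12.
  x4=T, x1=F: remaining (x2,x3,x5,x6) ∈ {(F,T,T,F)} — 1.
  x4=F, x1=T: x2, x5 free; 3 ways for (x3,x6) × 2^2 = 12.
  x4=F, x1=F: 9 of the 16 assignments to (x2,x3,x5,x6) work.
Total: 12 + 1 + 12 + 9 = 34.

34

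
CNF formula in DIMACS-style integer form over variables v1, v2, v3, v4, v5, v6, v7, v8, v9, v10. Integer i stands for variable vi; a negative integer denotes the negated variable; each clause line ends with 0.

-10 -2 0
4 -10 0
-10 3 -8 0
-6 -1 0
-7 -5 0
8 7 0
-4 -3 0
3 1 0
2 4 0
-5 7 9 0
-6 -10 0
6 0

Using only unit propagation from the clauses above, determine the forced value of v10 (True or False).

False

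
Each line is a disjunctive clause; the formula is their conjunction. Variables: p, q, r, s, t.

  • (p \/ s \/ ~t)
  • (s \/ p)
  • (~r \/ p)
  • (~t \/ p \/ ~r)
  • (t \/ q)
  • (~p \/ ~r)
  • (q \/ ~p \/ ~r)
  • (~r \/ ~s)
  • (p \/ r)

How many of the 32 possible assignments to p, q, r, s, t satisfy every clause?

6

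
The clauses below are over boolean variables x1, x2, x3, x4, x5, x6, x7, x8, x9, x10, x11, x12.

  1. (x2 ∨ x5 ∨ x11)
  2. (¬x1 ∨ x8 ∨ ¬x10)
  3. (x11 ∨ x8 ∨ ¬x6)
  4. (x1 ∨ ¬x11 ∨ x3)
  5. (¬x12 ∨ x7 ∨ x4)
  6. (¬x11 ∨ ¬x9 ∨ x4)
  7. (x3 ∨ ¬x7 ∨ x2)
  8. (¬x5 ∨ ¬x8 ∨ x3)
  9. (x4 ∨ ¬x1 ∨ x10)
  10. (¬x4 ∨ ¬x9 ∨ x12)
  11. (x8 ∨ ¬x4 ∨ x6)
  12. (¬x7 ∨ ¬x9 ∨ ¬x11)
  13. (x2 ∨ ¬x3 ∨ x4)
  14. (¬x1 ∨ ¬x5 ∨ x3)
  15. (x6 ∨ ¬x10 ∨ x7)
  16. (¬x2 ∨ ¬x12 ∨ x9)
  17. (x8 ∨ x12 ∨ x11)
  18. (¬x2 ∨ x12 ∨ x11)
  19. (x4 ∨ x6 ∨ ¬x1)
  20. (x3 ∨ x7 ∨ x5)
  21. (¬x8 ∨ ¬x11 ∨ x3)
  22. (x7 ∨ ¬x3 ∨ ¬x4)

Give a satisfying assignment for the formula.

Try x1 = True.
Set x2 = False and propagate.
The remaining clauses are satisfied by x3 = True, x4 = True, x5 = True, x6 = False, x7 = True, x8 = True, x9 = False, x10 = False, x11 = True, x12 = False.

x1=T  x2=F  x3=T  x4=T  x5=T  x6=F  x7=T  x8=T  x9=F  x10=F  x11=T  x12=F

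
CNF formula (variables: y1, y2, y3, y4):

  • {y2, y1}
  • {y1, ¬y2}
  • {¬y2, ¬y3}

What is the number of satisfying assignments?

The models are:
  y1=1 y2=0 y3=0 y4=0
  y1=1 y2=0 y3=0 y4=1
  y1=1 y2=0 y3=1 y4=0
  y1=1 y2=0 y3=1 y4=1
  y1=1 y2=1 y3=0 y4=0
  y1=1 y2=1 y3=0 y4=1
That's 6 in total.

6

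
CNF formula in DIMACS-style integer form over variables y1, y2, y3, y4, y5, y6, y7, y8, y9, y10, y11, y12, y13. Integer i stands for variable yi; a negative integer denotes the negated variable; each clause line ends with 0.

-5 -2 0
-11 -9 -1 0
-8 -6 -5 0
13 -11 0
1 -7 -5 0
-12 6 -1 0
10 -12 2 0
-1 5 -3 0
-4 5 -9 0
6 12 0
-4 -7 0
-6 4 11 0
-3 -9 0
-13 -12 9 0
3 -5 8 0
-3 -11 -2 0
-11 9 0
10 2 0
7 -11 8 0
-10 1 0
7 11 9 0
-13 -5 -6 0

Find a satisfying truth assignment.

y1 = F, y2 = T, y3 = F, y4 = F, y5 = F, y6 = F, y7 = T, y8 = F, y9 = T, y10 = F, y11 = F, y12 = T, y13 = T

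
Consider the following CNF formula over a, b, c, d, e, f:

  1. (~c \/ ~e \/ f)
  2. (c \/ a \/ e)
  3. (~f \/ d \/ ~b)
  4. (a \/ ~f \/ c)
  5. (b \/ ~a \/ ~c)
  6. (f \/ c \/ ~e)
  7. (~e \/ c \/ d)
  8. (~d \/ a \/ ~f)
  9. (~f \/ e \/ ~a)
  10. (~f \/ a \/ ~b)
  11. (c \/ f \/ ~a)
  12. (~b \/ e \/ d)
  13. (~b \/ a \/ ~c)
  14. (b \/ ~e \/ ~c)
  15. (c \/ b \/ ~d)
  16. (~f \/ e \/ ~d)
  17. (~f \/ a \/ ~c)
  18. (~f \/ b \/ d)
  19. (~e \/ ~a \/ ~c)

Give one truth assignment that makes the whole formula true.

a=T, b=T, c=T, d=T, e=F, f=F

Check each clause:
  1. (f \/ ~e \/ ~c) — ~e is true.
  2. (e \/ a \/ c) — a is true.
  3. (~b \/ ~f \/ d) — ~f is true.
  4. (a \/ ~f \/ c) — a is true.
  5. (~c \/ b \/ ~a) — b is true.
  6. (~e \/ f \/ c) — c is true.
  7. (d \/ ~e \/ c) — c is true.
  8. (~f \/ a \/ ~d) — a is true.
  9. (~a \/ ~f \/ e) — ~f is true.
  10. (~f \/ ~b \/ a) — a is true.
  11. (~a \/ f \/ c) — c is true.
  12. (e \/ ~b \/ d) — d is true.
  13. (~c \/ ~b \/ a) — a is true.
  14. (b \/ ~e \/ ~c) — b is true.
  15. (b \/ ~d \/ c) — b is true.
  16. (~f \/ ~d \/ e) — ~f is true.
  17. (a \/ ~c \/ ~f) — a is true.
  18. (~f \/ d \/ b) — b is true.
  19. (~e \/ ~a \/ ~c) — ~e is true.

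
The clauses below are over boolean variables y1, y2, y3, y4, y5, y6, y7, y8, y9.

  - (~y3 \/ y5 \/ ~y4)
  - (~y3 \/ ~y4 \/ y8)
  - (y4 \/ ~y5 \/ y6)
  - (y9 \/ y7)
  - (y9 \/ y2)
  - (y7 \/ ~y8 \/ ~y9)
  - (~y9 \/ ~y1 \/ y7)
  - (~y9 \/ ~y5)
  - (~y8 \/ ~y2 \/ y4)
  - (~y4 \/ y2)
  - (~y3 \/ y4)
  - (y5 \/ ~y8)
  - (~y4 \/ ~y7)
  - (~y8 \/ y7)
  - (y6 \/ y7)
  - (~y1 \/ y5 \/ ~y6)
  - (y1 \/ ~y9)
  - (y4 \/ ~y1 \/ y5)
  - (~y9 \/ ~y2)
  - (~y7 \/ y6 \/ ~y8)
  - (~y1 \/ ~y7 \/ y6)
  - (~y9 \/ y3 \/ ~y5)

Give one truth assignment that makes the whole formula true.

y1=T  y2=T  y3=F  y4=F  y5=T  y6=T  y7=T  y8=F  y9=F

Set y1 = True and propagate.
Branch on y2: take y2 = True.
  then y9 is forced to False.
  then y7 is forced to True.
  then y4 is forced to False.
  then y8 is forced to False.
  then y3 is forced to False.
  then y5 is forced to True.
  then y6 is forced to True.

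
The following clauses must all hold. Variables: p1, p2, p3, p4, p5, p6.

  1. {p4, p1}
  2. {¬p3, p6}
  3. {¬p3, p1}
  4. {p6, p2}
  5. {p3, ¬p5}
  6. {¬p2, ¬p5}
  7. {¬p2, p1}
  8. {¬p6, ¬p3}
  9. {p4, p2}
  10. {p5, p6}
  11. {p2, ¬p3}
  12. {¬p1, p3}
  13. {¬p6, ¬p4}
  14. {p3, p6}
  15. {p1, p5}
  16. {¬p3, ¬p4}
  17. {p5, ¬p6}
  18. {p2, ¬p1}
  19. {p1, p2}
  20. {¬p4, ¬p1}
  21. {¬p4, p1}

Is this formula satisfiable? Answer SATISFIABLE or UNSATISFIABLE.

UNSATISFIABLE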